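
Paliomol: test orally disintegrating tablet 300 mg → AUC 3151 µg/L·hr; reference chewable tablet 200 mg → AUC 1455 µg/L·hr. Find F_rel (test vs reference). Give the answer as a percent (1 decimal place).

F_rel = (AUC_test/D_test) / (AUC_ref/D_ref)
      = (3151/300) / (1455/200)
      = 10.5033 / 7.275 = 1.4438 = 144.38%

F_rel = 144.4%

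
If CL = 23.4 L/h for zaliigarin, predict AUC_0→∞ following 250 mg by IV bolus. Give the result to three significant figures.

AUC = 10.7 mg/L·h

AUC_0→∞ = Dose_iv / CL
        = 250 / 23.4 = 10.6838 mg/L·h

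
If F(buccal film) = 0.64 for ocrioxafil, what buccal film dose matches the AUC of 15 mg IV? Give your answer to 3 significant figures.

For equal systemic exposure: F × D_ev = D_iv
D_ev = D_iv / F = 15 / 0.64 = 23.4375 mg

D_buccal = 23.4 mg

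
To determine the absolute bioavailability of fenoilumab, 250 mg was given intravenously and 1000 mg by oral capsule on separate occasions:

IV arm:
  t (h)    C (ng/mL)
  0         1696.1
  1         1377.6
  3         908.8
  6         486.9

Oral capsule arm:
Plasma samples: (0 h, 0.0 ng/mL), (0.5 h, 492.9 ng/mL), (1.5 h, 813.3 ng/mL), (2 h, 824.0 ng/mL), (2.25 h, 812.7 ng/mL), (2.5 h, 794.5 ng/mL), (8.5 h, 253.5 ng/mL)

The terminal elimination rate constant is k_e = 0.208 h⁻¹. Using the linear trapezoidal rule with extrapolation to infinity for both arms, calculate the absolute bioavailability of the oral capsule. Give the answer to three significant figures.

F = 0.180

Trapezoidal AUC_0→6 (IV):
  [0→1]: (1696.1+1377.6)/2 × 1 = 1536.85
  [1→3]: (1377.6+908.8)/2 × 2 = 2286.4
  [3→6]: (908.8+486.9)/2 × 3 = 2093.55
  Sum = 5916.8 ng/mL·h
IV tail: 486.9/0.208 = 2340.865; AUC_iv,0→∞ = 5916.8 + 2340.865 = 8257.665 ng/mL·h
Trapezoidal AUC_0→8.5 (oral capsule):
  [0→0.5]: (0.0+492.9)/2 × 0.5 = 123.225
  [0.5→1.5]: (492.9+813.3)/2 × 1 = 653.1
  [1.5→2]: (813.3+824.0)/2 × 0.5 = 409.325
  [2→2.25]: (824.0+812.7)/2 × 0.25 = 204.5875
  [2.25→2.5]: (812.7+794.5)/2 × 0.25 = 200.9
  [2.5→8.5]: (794.5+253.5)/2 × 6 = 3144.0
  Sum = 4735.1375 ng/mL·h
oral capsule tail: 253.5/0.208 = 1218.750; AUC_ev,0→∞ = 4735.1375 + 1218.750 = 5953.8875 ng/mL·h
F = (AUC_ev/D_ev)/(AUC_iv/D_iv) = (5953.8875/1000)/(8257.665/250) = 5.9538875/33.03066 = 0.1803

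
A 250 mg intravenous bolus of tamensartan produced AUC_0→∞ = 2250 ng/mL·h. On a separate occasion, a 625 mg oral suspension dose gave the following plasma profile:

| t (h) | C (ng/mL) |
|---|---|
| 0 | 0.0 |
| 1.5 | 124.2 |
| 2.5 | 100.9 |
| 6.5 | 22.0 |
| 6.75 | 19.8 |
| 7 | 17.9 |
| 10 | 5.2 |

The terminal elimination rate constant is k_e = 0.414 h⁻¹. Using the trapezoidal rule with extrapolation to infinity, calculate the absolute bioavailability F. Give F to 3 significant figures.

Trapezoidal AUC_0→10 (oral suspension):
  [0→1.5]: (0.0+124.2)/2 × 1.5 = 93.15
  [1.5→2.5]: (124.2+100.9)/2 × 1 = 112.55
  [2.5→6.5]: (100.9+22.0)/2 × 4 = 245.8
  [6.5→6.75]: (22.0+19.8)/2 × 0.25 = 5.225
  [6.75→7]: (19.8+17.9)/2 × 0.25 = 4.7125
  [7→10]: (17.9+5.2)/2 × 3 = 34.65
  Sum = 496.0875 ng/mL·h
Tail: C_last/k_e = 5.2/0.414 = 12.560
AUC_0→∞ (oral suspension) = 496.0875 + 12.560 = 508.6475 ng/mL·h
F = (AUC_ev/D_ev)/(AUC_iv/D_iv) = (508.6475/625)/(2250/250) = 0.813836/9 = 0.0904

F = 0.0904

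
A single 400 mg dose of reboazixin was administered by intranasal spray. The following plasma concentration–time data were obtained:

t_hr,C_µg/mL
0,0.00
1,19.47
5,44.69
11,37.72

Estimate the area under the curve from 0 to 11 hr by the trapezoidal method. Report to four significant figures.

Trapezoidal AUC_0→11:
  [0→1]: (0.00+19.47)/2 × 1 = 9.735
  [1→5]: (19.47+44.69)/2 × 4 = 128.32
  [5→11]: (44.69+37.72)/2 × 6 = 247.23
  Sum = 385.285 µg/mL·hr

AUC = 385.3 µg/mL·hr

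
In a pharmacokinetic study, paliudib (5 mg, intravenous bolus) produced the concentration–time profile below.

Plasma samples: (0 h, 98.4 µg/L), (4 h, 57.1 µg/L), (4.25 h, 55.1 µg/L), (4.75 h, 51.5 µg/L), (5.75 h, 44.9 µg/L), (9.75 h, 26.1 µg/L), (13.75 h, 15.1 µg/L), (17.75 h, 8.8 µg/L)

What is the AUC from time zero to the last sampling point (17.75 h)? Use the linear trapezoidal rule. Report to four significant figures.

AUC = 672.1 µg/L·h

Trapezoidal AUC_0→17.75:
  [0→4]: (98.4+57.1)/2 × 4 = 311.0
  [4→4.25]: (57.1+55.1)/2 × 0.25 = 14.025
  [4.25→4.75]: (55.1+51.5)/2 × 0.5 = 26.65
  [4.75→5.75]: (51.5+44.9)/2 × 1 = 48.2
  [5.75→9.75]: (44.9+26.1)/2 × 4 = 142.0
  [9.75→13.75]: (26.1+15.1)/2 × 4 = 82.4
  [13.75→17.75]: (15.1+8.8)/2 × 4 = 47.8
  Sum = 672.075 µg/L·h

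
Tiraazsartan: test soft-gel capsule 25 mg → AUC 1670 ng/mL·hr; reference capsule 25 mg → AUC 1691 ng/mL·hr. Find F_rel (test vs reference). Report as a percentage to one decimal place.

F_rel = 98.8%

F_rel = (AUC_test/D_test) / (AUC_ref/D_ref)
      = (1670/25) / (1691/25)
      = 66.8 / 67.64 = 0.9876 = 98.76%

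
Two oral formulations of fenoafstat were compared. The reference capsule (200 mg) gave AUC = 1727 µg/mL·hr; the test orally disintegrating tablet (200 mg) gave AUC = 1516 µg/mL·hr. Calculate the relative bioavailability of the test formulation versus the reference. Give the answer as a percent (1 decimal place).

F_rel = 87.8%

F_rel = (AUC_test/D_test) / (AUC_ref/D_ref)
      = (1516/200) / (1727/200)
      = 7.58 / 8.635 = 0.8778 = 87.78%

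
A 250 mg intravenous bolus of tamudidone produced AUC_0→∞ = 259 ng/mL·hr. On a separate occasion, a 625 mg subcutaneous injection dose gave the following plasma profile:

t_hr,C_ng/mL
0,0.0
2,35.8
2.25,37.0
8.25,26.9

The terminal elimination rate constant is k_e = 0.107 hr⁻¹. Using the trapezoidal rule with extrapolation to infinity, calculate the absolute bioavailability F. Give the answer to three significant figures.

Trapezoidal AUC_0→8.25 (subcutaneous injection):
  [0→2]: (0.0+35.8)/2 × 2 = 35.8
  [2→2.25]: (35.8+37.0)/2 × 0.25 = 9.1
  [2.25→8.25]: (37.0+26.9)/2 × 6 = 191.7
  Sum = 236.6 ng/mL·hr
Tail: C_last/k_e = 26.9/0.107 = 251.402
AUC_0→∞ (subcutaneous injection) = 236.6 + 251.402 = 488.002 ng/mL·hr
F = (AUC_ev/D_ev)/(AUC_iv/D_iv) = (488.002/625)/(259/250) = 0.7808032/1.036 = 0.7537

F = 0.754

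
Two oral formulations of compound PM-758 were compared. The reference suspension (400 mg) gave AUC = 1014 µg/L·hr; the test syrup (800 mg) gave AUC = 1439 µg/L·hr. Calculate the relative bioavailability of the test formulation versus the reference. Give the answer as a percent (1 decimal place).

F_rel = (AUC_test/D_test) / (AUC_ref/D_ref)
      = (1439/800) / (1014/400)
      = 1.79875 / 2.535 = 0.7096 = 70.96%

F_rel = 71.0%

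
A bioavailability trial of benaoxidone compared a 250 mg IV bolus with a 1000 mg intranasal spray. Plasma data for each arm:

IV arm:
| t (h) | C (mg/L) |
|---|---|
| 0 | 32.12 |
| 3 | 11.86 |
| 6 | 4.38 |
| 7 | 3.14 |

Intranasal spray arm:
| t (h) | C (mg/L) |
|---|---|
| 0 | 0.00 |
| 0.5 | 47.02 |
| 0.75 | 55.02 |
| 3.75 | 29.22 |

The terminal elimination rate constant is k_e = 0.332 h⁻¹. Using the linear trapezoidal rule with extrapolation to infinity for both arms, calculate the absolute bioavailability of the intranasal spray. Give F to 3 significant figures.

F = 0.577

Trapezoidal AUC_0→7 (IV):
  [0→3]: (32.12+11.86)/2 × 3 = 65.97
  [3→6]: (11.86+4.38)/2 × 3 = 24.36
  [6→7]: (4.38+3.14)/2 × 1 = 3.76
  Sum = 94.09 mg/L·h
IV tail: 3.14/0.332 = 9.458; AUC_iv,0→∞ = 94.09 + 9.458 = 103.548 mg/L·h
Trapezoidal AUC_0→3.75 (intranasal spray):
  [0→0.5]: (0.00+47.02)/2 × 0.5 = 11.755
  [0.5→0.75]: (47.02+55.02)/2 × 0.25 = 12.755
  [0.75→3.75]: (55.02+29.22)/2 × 3 = 126.36
  Sum = 150.87 mg/L·h
intranasal spray tail: 29.22/0.332 = 88.012; AUC_ev,0→∞ = 150.87 + 88.012 = 238.882 mg/L·h
F = (AUC_ev/D_ev)/(AUC_iv/D_iv) = (238.882/1000)/(103.548/250) = 0.238882/0.414192 = 0.5767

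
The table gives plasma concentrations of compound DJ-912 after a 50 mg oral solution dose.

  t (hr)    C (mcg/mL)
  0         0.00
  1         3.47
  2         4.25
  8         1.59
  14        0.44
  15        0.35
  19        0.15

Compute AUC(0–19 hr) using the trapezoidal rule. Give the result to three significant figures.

Trapezoidal AUC_0→19:
  [0→1]: (0.00+3.47)/2 × 1 = 1.735
  [1→2]: (3.47+4.25)/2 × 1 = 3.86
  [2→8]: (4.25+1.59)/2 × 6 = 17.52
  [8→14]: (1.59+0.44)/2 × 6 = 6.09
  [14→15]: (0.44+0.35)/2 × 1 = 0.395
  [15→19]: (0.35+0.15)/2 × 4 = 1.0
  Sum = 30.6 mcg/mL·hr

AUC = 30.6 mcg/mL·hr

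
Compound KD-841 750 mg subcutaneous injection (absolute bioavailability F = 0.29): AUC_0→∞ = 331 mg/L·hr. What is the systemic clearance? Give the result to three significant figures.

CL = F × Dose / AUC_0→∞
   = 0.29 × 750 / 331 = 0.6571 L/hr

CL = 0.657 L/hr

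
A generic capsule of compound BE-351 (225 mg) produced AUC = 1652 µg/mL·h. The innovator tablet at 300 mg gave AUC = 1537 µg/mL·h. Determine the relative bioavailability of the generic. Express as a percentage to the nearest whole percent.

F_rel = 143%

F_rel = (AUC_test/D_test) / (AUC_ref/D_ref)
      = (1652/225) / (1537/300)
      = 7.34222 / 5.12333 = 1.4331 = 143.31%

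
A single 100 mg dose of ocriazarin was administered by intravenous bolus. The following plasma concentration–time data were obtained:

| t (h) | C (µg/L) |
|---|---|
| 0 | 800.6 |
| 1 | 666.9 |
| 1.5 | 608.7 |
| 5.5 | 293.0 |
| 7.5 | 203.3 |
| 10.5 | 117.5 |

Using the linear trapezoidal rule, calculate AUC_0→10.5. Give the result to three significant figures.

AUC = 3830 µg/L·h

Trapezoidal AUC_0→10.5:
  [0→1]: (800.6+666.9)/2 × 1 = 733.75
  [1→1.5]: (666.9+608.7)/2 × 0.5 = 318.9
  [1.5→5.5]: (608.7+293.0)/2 × 4 = 1803.4
  [5.5→7.5]: (293.0+203.3)/2 × 2 = 496.3
  [7.5→10.5]: (203.3+117.5)/2 × 3 = 481.2
  Sum = 3833.55 µg/L·h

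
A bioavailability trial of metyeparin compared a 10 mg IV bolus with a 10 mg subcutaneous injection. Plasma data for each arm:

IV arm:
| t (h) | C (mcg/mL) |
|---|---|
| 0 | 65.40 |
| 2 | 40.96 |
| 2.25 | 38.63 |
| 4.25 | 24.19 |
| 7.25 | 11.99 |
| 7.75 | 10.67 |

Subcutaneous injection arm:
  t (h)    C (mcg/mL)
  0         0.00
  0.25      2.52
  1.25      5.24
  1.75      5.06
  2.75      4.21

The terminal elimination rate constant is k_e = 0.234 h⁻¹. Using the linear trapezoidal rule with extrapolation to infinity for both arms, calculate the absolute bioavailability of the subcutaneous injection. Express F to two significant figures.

F = 0.10

Trapezoidal AUC_0→7.75 (IV):
  [0→2]: (65.40+40.96)/2 × 2 = 106.36
  [2→2.25]: (40.96+38.63)/2 × 0.25 = 9.94875
  [2.25→4.25]: (38.63+24.19)/2 × 2 = 62.82
  [4.25→7.25]: (24.19+11.99)/2 × 3 = 54.27
  [7.25→7.75]: (11.99+10.67)/2 × 0.5 = 5.665
  Sum = 239.06375 mcg/mL·h
IV tail: 10.67/0.234 = 45.598; AUC_iv,0→∞ = 239.06375 + 45.598 = 284.66175 mcg/mL·h
Trapezoidal AUC_0→2.75 (subcutaneous injection):
  [0→0.25]: (0.00+2.52)/2 × 0.25 = 0.315
  [0.25→1.25]: (2.52+5.24)/2 × 1 = 3.88
  [1.25→1.75]: (5.24+5.06)/2 × 0.5 = 2.575
  [1.75→2.75]: (5.06+4.21)/2 × 1 = 4.635
  Sum = 11.405 mcg/mL·h
subcutaneous injection tail: 4.21/0.234 = 17.991; AUC_ev,0→∞ = 11.405 + 17.991 = 29.396 mcg/mL·h
F = (AUC_ev/D_ev)/(AUC_iv/D_iv) = (29.396/10)/(284.66175/10) = 2.9396/28.466175 = 0.1033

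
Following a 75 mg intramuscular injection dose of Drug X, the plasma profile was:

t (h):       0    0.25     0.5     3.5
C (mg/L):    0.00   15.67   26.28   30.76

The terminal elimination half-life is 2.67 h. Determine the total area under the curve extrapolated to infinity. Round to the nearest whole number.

AUC = 211 mg/L·h

Trapezoidal AUC_0→3.5:
  [0→0.25]: (0.00+15.67)/2 × 0.25 = 1.95875
  [0.25→0.5]: (15.67+26.28)/2 × 0.25 = 5.24375
  [0.5→3.5]: (26.28+30.76)/2 × 3 = 85.56
  Sum = 92.7625 mg/L·h
k_e = ln2 / t½ = 0.693147 / 2.67 = 0.2596 h^-1
Extrapolated tail: C_last / k_e = 30.76 / 0.2596 = 118.490
AUC_0→∞ = 92.7625 + 118.490 = 211.2525 mg/L·h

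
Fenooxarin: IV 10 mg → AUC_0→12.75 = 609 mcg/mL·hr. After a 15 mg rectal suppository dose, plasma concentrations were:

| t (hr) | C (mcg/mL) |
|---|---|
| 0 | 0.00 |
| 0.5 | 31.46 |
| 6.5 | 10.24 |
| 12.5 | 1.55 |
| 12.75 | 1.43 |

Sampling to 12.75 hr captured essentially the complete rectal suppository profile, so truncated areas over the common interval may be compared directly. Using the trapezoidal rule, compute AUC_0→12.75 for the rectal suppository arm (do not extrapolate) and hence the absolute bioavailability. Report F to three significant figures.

Trapezoidal AUC_0→12.75 (rectal suppository):
  [0→0.5]: (0.00+31.46)/2 × 0.5 = 7.865
  [0.5→6.5]: (31.46+10.24)/2 × 6 = 125.1
  [6.5→12.5]: (10.24+1.55)/2 × 6 = 35.37
  [12.5→12.75]: (1.55+1.43)/2 × 0.25 = 0.3725
  Sum = 168.7075 mcg/mL·hr
F = (AUC_ev/D_ev)/(AUC_iv/D_iv) = (168.7075/15)/(609/10) = 11.2472/60.9 = 0.1847

F = 0.185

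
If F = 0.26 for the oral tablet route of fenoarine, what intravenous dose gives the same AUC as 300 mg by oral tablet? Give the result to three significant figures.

Systemic exposure from an extravascular dose = F × D_ev, so the equivalent IV dose is F × D_ev.
D_iv = F × D_ev = 0.26 × 300 = 78 mg

D_iv = 78.0 mg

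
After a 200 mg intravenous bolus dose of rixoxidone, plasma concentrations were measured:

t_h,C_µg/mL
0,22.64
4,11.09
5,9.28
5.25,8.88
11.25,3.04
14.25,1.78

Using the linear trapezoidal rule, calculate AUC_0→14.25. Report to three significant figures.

Trapezoidal AUC_0→14.25:
  [0→4]: (22.64+11.09)/2 × 4 = 67.46
  [4→5]: (11.09+9.28)/2 × 1 = 10.185
  [5→5.25]: (9.28+8.88)/2 × 0.25 = 2.27
  [5.25→11.25]: (8.88+3.04)/2 × 6 = 35.76
  [11.25→14.25]: (3.04+1.78)/2 × 3 = 7.23
  Sum = 122.905 µg/mL·h

AUC = 123 µg/mL·h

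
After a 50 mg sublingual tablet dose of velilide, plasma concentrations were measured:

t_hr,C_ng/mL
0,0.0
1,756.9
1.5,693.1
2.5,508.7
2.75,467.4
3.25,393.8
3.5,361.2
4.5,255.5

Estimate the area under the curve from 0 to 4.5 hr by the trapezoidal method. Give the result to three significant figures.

AUC = 2080 ng/mL·hr

Trapezoidal AUC_0→4.5:
  [0→1]: (0.0+756.9)/2 × 1 = 378.45
  [1→1.5]: (756.9+693.1)/2 × 0.5 = 362.5
  [1.5→2.5]: (693.1+508.7)/2 × 1 = 600.9
  [2.5→2.75]: (508.7+467.4)/2 × 0.25 = 122.0125
  [2.75→3.25]: (467.4+393.8)/2 × 0.5 = 215.3
  [3.25→3.5]: (393.8+361.2)/2 × 0.25 = 94.375
  [3.5→4.5]: (361.2+255.5)/2 × 1 = 308.35
  Sum = 2081.8875 ng/mL·hr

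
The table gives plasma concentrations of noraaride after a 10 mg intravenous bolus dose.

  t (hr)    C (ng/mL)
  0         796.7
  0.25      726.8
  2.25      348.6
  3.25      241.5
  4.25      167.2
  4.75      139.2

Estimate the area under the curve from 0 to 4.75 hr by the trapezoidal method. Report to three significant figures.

Trapezoidal AUC_0→4.75:
  [0→0.25]: (796.7+726.8)/2 × 0.25 = 190.4375
  [0.25→2.25]: (726.8+348.6)/2 × 2 = 1075.4
  [2.25→3.25]: (348.6+241.5)/2 × 1 = 295.05
  [3.25→4.25]: (241.5+167.2)/2 × 1 = 204.35
  [4.25→4.75]: (167.2+139.2)/2 × 0.5 = 76.6
  Sum = 1841.8375 ng/mL·hr

AUC = 1840 ng/mL·hr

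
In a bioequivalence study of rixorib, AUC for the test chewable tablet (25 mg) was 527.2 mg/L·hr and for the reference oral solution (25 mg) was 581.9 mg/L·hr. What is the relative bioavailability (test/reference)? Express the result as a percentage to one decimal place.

F_rel = 90.6%

F_rel = (AUC_test/D_test) / (AUC_ref/D_ref)
      = (527.2/25) / (581.9/25)
      = 21.088 / 23.276 = 0.9060 = 90.60%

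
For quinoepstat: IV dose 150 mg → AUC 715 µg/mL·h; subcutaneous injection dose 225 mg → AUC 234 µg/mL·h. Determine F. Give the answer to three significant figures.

F = 0.218

F = (AUC_ev / D_ev) / (AUC_iv / D_iv)
  = (234/225) / (715/150)
  = 1.04 / 4.76667 = 0.2182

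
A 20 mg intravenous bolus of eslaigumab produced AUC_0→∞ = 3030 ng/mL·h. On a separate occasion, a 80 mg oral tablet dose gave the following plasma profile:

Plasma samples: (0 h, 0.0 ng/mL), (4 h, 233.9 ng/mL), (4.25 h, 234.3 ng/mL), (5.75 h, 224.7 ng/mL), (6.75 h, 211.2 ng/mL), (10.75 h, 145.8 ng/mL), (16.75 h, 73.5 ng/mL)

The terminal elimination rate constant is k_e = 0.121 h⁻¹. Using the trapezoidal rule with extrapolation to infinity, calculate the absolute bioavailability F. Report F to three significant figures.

F = 0.253

Trapezoidal AUC_0→16.75 (oral tablet):
  [0→4]: (0.0+233.9)/2 × 4 = 467.8
  [4→4.25]: (233.9+234.3)/2 × 0.25 = 58.525
  [4.25→5.75]: (234.3+224.7)/2 × 1.5 = 344.25
  [5.75→6.75]: (224.7+211.2)/2 × 1 = 217.95
  [6.75→10.75]: (211.2+145.8)/2 × 4 = 714.0
  [10.75→16.75]: (145.8+73.5)/2 × 6 = 657.9
  Sum = 2460.425 ng/mL·h
Tail: C_last/k_e = 73.5/0.121 = 607.438
AUC_0→∞ (oral tablet) = 2460.425 + 607.438 = 3067.863 ng/mL·h
F = (AUC_ev/D_ev)/(AUC_iv/D_iv) = (3067.863/80)/(3030/20) = 38.3483/151.5 = 0.2531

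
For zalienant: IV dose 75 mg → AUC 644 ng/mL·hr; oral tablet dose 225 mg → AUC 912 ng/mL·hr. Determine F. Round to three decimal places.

F = (AUC_ev / D_ev) / (AUC_iv / D_iv)
  = (912/225) / (644/75)
  = 4.05333 / 8.58667 = 0.4720

F = 0.472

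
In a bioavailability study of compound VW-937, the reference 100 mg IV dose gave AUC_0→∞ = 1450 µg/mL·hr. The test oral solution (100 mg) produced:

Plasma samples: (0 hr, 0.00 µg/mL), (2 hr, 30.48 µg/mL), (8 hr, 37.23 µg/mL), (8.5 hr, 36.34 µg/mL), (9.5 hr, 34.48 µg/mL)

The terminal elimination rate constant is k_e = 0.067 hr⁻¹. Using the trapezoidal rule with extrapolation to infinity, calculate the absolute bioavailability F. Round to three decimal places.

Trapezoidal AUC_0→9.5 (oral solution):
  [0→2]: (0.00+30.48)/2 × 2 = 30.48
  [2→8]: (30.48+37.23)/2 × 6 = 203.13
  [8→8.5]: (37.23+36.34)/2 × 0.5 = 18.3925
  [8.5→9.5]: (36.34+34.48)/2 × 1 = 35.41
  Sum = 287.4125 µg/mL·hr
Tail: C_last/k_e = 34.48/0.067 = 514.627
AUC_0→∞ (oral solution) = 287.4125 + 514.627 = 802.0395 µg/mL·hr
F = (AUC_ev/D_ev)/(AUC_iv/D_iv) = (802.0395/100)/(1450/100) = 8.020395/14.5 = 0.5531

F = 0.553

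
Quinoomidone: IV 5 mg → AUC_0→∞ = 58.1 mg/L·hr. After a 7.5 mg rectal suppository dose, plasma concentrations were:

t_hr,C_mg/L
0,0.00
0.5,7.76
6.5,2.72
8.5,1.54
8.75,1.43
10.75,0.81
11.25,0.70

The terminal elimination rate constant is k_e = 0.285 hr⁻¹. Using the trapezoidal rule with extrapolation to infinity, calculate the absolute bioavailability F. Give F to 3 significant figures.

Trapezoidal AUC_0→11.25 (rectal suppository):
  [0→0.5]: (0.00+7.76)/2 × 0.5 = 1.94
  [0.5→6.5]: (7.76+2.72)/2 × 6 = 31.44
  [6.5→8.5]: (2.72+1.54)/2 × 2 = 4.26
  [8.5→8.75]: (1.54+1.43)/2 × 0.25 = 0.37125
  [8.75→10.75]: (1.43+0.81)/2 × 2 = 2.24
  [10.75→11.25]: (0.81+0.70)/2 × 0.5 = 0.3775
  Sum = 40.62875 mg/L·hr
Tail: C_last/k_e = 0.70/0.285 = 2.456
AUC_0→∞ (rectal suppository) = 40.62875 + 2.456 = 43.08475 mg/L·hr
F = (AUC_ev/D_ev)/(AUC_iv/D_iv) = (43.08475/7.5)/(58.1/5) = 5.74463/11.62 = 0.4944

F = 0.494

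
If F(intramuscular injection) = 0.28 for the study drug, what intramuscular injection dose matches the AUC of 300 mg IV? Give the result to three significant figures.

D_intramuscular = 1070 mg

For equal systemic exposure: F × D_ev = D_iv
D_ev = D_iv / F = 300 / 0.28 = 1071.43 mg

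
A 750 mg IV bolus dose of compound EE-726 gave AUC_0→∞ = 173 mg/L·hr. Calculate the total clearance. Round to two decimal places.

CL = 4.34 L/hr

CL = Dose_iv / AUC_0→∞
   = 750 / 173 = 4.33526 L/hr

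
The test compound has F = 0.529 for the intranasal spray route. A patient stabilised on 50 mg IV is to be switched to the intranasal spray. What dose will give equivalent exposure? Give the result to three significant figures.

For equal systemic exposure: F × D_ev = D_iv
D_ev = D_iv / F = 50 / 0.529 = 94.518 mg

D_intranasal = 94.5 mg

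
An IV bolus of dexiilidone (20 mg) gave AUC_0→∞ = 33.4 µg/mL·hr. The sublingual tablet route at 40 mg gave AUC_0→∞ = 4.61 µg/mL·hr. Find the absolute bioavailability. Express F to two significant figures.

F = 0.069

F = (AUC_ev / D_ev) / (AUC_iv / D_iv)
  = (4.61/40) / (33.4/20)
  = 0.11525 / 1.67 = 0.0690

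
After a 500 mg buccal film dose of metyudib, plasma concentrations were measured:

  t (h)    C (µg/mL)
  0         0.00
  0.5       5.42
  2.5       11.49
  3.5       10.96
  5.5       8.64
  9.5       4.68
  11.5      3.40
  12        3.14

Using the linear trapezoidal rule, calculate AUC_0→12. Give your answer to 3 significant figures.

Trapezoidal AUC_0→12:
  [0→0.5]: (0.00+5.42)/2 × 0.5 = 1.355
  [0.5→2.5]: (5.42+11.49)/2 × 2 = 16.91
  [2.5→3.5]: (11.49+10.96)/2 × 1 = 11.225
  [3.5→5.5]: (10.96+8.64)/2 × 2 = 19.6
  [5.5→9.5]: (8.64+4.68)/2 × 4 = 26.64
  [9.5→11.5]: (4.68+3.40)/2 × 2 = 8.08
  [11.5→12]: (3.40+3.14)/2 × 0.5 = 1.635
  Sum = 85.445 µg/mL·h

AUC = 85.4 µg/mL·h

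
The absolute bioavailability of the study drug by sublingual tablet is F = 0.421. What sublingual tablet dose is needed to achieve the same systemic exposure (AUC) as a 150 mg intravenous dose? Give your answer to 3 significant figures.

For equal systemic exposure: F × D_ev = D_iv
D_ev = D_iv / F = 150 / 0.421 = 356.295 mg

D_sublingual = 356 mg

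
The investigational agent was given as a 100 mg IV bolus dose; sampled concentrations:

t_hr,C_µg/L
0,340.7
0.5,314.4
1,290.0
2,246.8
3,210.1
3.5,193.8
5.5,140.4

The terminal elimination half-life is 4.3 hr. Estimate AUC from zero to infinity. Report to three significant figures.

Trapezoidal AUC_0→5.5:
  [0→0.5]: (340.7+314.4)/2 × 0.5 = 163.775
  [0.5→1]: (314.4+290.0)/2 × 0.5 = 151.1
  [1→2]: (290.0+246.8)/2 × 1 = 268.4
  [2→3]: (246.8+210.1)/2 × 1 = 228.45
  [3→3.5]: (210.1+193.8)/2 × 0.5 = 100.975
  [3.5→5.5]: (193.8+140.4)/2 × 2 = 334.2
  Sum = 1246.9 µg/L·hr
k_e = ln2 / t½ = 0.693147 / 4.3 = 0.1612 hr^-1
Extrapolated tail: C_last / k_e = 140.4 / 0.1612 = 870.968
AUC_0→∞ = 1246.9 + 870.968 = 2117.868 µg/L·hr

AUC = 2120 µg/L·hr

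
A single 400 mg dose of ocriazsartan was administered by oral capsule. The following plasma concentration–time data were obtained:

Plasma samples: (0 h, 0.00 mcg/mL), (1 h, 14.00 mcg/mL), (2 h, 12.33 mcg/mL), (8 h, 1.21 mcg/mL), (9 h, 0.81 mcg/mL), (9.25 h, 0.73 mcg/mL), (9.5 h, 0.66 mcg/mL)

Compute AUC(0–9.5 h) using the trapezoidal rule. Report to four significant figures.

Trapezoidal AUC_0→9.5:
  [0→1]: (0.00+14.00)/2 × 1 = 7.0
  [1→2]: (14.00+12.33)/2 × 1 = 13.165
  [2→8]: (12.33+1.21)/2 × 6 = 40.62
  [8→9]: (1.21+0.81)/2 × 1 = 1.01
  [9→9.25]: (0.81+0.73)/2 × 0.25 = 0.1925
  [9.25→9.5]: (0.73+0.66)/2 × 0.25 = 0.17375
  Sum = 62.16125 mcg/mL·h

AUC = 62.16 mcg/mL·h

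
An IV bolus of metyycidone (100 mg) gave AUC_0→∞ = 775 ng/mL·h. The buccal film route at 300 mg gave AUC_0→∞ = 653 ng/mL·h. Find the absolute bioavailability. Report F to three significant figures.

F = 0.281

F = (AUC_ev / D_ev) / (AUC_iv / D_iv)
  = (653/300) / (775/100)
  = 2.17667 / 7.75 = 0.2809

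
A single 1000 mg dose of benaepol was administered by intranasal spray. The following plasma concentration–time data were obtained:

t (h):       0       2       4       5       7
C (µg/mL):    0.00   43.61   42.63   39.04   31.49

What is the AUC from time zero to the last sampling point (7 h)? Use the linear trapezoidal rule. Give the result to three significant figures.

AUC = 241 µg/mL·h

Trapezoidal AUC_0→7:
  [0→2]: (0.00+43.61)/2 × 2 = 43.61
  [2→4]: (43.61+42.63)/2 × 2 = 86.24
  [4→5]: (42.63+39.04)/2 × 1 = 40.835
  [5→7]: (39.04+31.49)/2 × 2 = 70.53
  Sum = 241.215 µg/mL·h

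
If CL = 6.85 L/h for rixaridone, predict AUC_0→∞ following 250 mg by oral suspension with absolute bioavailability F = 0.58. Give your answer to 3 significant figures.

AUC_0→∞ = F × Dose / CL
        = 0.58 × 250 / 6.85 = 21.1679 mg/L·h

AUC = 21.2 mg/L·h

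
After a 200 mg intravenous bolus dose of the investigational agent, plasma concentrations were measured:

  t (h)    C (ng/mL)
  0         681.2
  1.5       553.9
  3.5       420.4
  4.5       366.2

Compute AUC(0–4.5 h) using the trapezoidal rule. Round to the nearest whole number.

AUC = 2294 ng/mL·h

Trapezoidal AUC_0→4.5:
  [0→1.5]: (681.2+553.9)/2 × 1.5 = 926.325
  [1.5→3.5]: (553.9+420.4)/2 × 2 = 974.3
  [3.5→4.5]: (420.4+366.2)/2 × 1 = 393.3
  Sum = 2293.925 ng/mL·h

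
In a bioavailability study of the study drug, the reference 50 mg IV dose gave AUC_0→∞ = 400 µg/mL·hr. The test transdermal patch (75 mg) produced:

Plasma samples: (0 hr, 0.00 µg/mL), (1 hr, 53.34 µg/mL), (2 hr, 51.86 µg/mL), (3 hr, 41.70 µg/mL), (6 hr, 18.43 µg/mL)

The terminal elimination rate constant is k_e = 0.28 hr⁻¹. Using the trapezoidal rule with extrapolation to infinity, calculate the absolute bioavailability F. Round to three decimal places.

F = 0.470

Trapezoidal AUC_0→6 (transdermal patch):
  [0→1]: (0.00+53.34)/2 × 1 = 26.67
  [1→2]: (53.34+51.86)/2 × 1 = 52.6
  [2→3]: (51.86+41.70)/2 × 1 = 46.78
  [3→6]: (41.70+18.43)/2 × 3 = 90.195
  Sum = 216.245 µg/mL·hr
Tail: C_last/k_e = 18.43/0.28 = 65.821
AUC_0→∞ (transdermal patch) = 216.245 + 65.821 = 282.066 µg/mL·hr
F = (AUC_ev/D_ev)/(AUC_iv/D_iv) = (282.066/75)/(400/50) = 3.76088/8 = 0.4701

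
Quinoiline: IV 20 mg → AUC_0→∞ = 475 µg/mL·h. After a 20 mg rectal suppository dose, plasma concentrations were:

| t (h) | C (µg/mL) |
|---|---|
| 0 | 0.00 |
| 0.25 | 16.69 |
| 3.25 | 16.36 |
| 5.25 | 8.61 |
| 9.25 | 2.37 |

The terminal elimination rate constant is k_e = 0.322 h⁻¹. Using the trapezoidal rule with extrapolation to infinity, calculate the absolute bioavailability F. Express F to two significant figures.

F = 0.22

Trapezoidal AUC_0→9.25 (rectal suppository):
  [0→0.25]: (0.00+16.69)/2 × 0.25 = 2.08625
  [0.25→3.25]: (16.69+16.36)/2 × 3 = 49.575
  [3.25→5.25]: (16.36+8.61)/2 × 2 = 24.97
  [5.25→9.25]: (8.61+2.37)/2 × 4 = 21.96
  Sum = 98.59125 µg/mL·h
Tail: C_last/k_e = 2.37/0.322 = 7.360
AUC_0→∞ (rectal suppository) = 98.59125 + 7.360 = 105.95125 µg/mL·h
F = (AUC_ev/D_ev)/(AUC_iv/D_iv) = (105.95125/20)/(475/20) = 5.2975625/23.75 = 0.2231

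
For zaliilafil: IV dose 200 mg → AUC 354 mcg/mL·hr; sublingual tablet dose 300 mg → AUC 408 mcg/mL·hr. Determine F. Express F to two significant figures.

F = 0.77

F = (AUC_ev / D_ev) / (AUC_iv / D_iv)
  = (408/300) / (354/200)
  = 1.36 / 1.77 = 0.7684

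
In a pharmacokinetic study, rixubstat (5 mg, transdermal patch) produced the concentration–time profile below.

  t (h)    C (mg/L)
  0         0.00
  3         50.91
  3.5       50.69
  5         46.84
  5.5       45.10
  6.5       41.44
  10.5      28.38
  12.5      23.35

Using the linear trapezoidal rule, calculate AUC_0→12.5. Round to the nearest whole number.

AUC = 433 mg/L·h

Trapezoidal AUC_0→12.5:
  [0→3]: (0.00+50.91)/2 × 3 = 76.365
  [3→3.5]: (50.91+50.69)/2 × 0.5 = 25.4
  [3.5→5]: (50.69+46.84)/2 × 1.5 = 73.1475
  [5→5.5]: (46.84+45.10)/2 × 0.5 = 22.985
  [5.5→6.5]: (45.10+41.44)/2 × 1 = 43.27
  [6.5→10.5]: (41.44+28.38)/2 × 4 = 139.64
  [10.5→12.5]: (28.38+23.35)/2 × 2 = 51.73
  Sum = 432.5375 mg/L·h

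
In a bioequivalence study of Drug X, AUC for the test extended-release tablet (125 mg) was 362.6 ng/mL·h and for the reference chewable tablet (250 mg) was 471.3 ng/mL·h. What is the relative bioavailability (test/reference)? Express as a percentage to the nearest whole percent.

F_rel = (AUC_test/D_test) / (AUC_ref/D_ref)
      = (362.6/125) / (471.3/250)
      = 2.9008 / 1.8852 = 1.5387 = 153.87%

F_rel = 154%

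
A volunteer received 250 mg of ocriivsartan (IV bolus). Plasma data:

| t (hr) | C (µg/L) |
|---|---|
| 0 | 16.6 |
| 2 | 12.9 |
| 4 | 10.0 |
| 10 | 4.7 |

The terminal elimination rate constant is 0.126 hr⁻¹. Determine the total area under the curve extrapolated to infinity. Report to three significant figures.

Trapezoidal AUC_0→10:
  [0→2]: (16.6+12.9)/2 × 2 = 29.5
  [2→4]: (12.9+10.0)/2 × 2 = 22.9
  [4→10]: (10.0+4.7)/2 × 6 = 44.1
  Sum = 96.5 µg/L·hr
Extrapolated tail: C_last / k_e = 4.7 / 0.126 = 37.302
AUC_0→∞ = 96.5 + 37.302 = 133.802 µg/L·hr

AUC = 134 µg/L·hr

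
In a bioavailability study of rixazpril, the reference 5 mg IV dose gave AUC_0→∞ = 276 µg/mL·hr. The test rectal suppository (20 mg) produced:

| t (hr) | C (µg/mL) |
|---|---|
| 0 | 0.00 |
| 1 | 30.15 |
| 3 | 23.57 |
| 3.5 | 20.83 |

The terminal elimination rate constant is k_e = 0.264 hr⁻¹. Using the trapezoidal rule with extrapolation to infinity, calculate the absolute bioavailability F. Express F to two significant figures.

F = 0.14

Trapezoidal AUC_0→3.5 (rectal suppository):
  [0→1]: (0.00+30.15)/2 × 1 = 15.075
  [1→3]: (30.15+23.57)/2 × 2 = 53.72
  [3→3.5]: (23.57+20.83)/2 × 0.5 = 11.1
  Sum = 79.895 µg/mL·hr
Tail: C_last/k_e = 20.83/0.264 = 78.902
AUC_0→∞ (rectal suppository) = 79.895 + 78.902 = 158.797 µg/mL·hr
F = (AUC_ev/D_ev)/(AUC_iv/D_iv) = (158.797/20)/(276/5) = 7.93985/55.2 = 0.1438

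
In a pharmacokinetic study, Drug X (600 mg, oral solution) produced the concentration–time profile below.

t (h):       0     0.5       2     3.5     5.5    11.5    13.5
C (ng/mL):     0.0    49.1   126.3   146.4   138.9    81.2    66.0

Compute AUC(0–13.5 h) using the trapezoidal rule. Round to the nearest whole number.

AUC = 1441 ng/mL·h

Trapezoidal AUC_0→13.5:
  [0→0.5]: (0.0+49.1)/2 × 0.5 = 12.275
  [0.5→2]: (49.1+126.3)/2 × 1.5 = 131.55
  [2→3.5]: (126.3+146.4)/2 × 1.5 = 204.525
  [3.5→5.5]: (146.4+138.9)/2 × 2 = 285.3
  [5.5→11.5]: (138.9+81.2)/2 × 6 = 660.3
  [11.5→13.5]: (81.2+66.0)/2 × 2 = 147.2
  Sum = 1441.15 ng/mL·h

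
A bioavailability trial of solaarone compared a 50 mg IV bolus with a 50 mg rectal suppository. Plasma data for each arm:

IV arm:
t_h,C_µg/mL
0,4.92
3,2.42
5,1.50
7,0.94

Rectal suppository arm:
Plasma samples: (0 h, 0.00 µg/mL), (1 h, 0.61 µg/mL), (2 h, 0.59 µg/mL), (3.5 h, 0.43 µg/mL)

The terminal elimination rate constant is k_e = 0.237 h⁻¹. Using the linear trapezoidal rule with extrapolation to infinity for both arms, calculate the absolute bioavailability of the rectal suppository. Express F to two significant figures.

Trapezoidal AUC_0→7 (IV):
  [0→3]: (4.92+2.42)/2 × 3 = 11.01
  [3→5]: (2.42+1.50)/2 × 2 = 3.92
  [5→7]: (1.50+0.94)/2 × 2 = 2.44
  Sum = 17.37 µg/mL·h
IV tail: 0.94/0.237 = 3.966; AUC_iv,0→∞ = 17.37 + 3.966 = 21.336 µg/mL·h
Trapezoidal AUC_0→3.5 (rectal suppository):
  [0→1]: (0.00+0.61)/2 × 1 = 0.305
  [1→2]: (0.61+0.59)/2 × 1 = 0.6
  [2→3.5]: (0.59+0.43)/2 × 1.5 = 0.765
  Sum = 1.67 µg/mL·h
rectal suppository tail: 0.43/0.237 = 1.814; AUC_ev,0→∞ = 1.67 + 1.814 = 3.484 µg/mL·h
F = (AUC_ev/D_ev)/(AUC_iv/D_iv) = (3.484/50)/(21.336/50) = 0.06968/0.42672 = 0.1633

F = 0.16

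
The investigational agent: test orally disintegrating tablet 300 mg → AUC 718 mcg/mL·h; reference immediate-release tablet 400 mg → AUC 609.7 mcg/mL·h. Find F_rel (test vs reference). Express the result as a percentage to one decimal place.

F_rel = 157.0%

F_rel = (AUC_test/D_test) / (AUC_ref/D_ref)
      = (718/300) / (609.7/400)
      = 2.39333 / 1.52425 = 1.5702 = 157.02%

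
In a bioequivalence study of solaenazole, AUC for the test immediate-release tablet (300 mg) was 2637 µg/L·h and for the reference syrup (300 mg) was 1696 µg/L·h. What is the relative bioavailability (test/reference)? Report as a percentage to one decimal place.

F_rel = 155.5%

F_rel = (AUC_test/D_test) / (AUC_ref/D_ref)
      = (2637/300) / (1696/300)
      = 8.79 / 5.65333 = 1.5548 = 155.48%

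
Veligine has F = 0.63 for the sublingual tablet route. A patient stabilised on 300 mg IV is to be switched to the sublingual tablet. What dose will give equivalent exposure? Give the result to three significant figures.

D_sublingual = 476 mg

For equal systemic exposure: F × D_ev = D_iv
D_ev = D_iv / F = 300 / 0.63 = 476.19 mg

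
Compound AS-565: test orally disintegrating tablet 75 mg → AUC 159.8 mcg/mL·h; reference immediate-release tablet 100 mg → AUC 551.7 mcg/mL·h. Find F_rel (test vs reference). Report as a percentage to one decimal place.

F_rel = 38.6%

F_rel = (AUC_test/D_test) / (AUC_ref/D_ref)
      = (159.8/75) / (551.7/100)
      = 2.13067 / 5.517 = 0.3862 = 38.62%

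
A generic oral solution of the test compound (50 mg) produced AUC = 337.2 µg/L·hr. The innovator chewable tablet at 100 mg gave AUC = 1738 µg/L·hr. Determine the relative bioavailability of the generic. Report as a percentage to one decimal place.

F_rel = 38.8%

F_rel = (AUC_test/D_test) / (AUC_ref/D_ref)
      = (337.2/50) / (1738/100)
      = 6.744 / 17.38 = 0.3880 = 38.80%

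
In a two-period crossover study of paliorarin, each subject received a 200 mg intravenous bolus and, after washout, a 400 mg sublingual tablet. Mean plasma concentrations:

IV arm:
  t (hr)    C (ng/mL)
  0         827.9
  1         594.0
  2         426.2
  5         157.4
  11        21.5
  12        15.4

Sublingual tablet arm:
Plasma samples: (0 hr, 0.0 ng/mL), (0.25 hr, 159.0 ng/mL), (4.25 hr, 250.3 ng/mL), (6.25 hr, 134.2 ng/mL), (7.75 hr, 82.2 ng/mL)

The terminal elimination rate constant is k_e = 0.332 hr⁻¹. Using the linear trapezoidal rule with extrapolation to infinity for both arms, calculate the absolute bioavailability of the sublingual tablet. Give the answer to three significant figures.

Trapezoidal AUC_0→12 (IV):
  [0→1]: (827.9+594.0)/2 × 1 = 710.95
  [1→2]: (594.0+426.2)/2 × 1 = 510.1
  [2→5]: (426.2+157.4)/2 × 3 = 875.4
  [5→11]: (157.4+21.5)/2 × 6 = 536.7
  [11→12]: (21.5+15.4)/2 × 1 = 18.45
  Sum = 2651.6 ng/mL·hr
IV tail: 15.4/0.332 = 46.386; AUC_iv,0→∞ = 2651.6 + 46.386 = 2697.986 ng/mL·hr
Trapezoidal AUC_0→7.75 (sublingual tablet):
  [0→0.25]: (0.0+159.0)/2 × 0.25 = 19.875
  [0.25→4.25]: (159.0+250.3)/2 × 4 = 818.6
  [4.25→6.25]: (250.3+134.2)/2 × 2 = 384.5
  [6.25→7.75]: (134.2+82.2)/2 × 1.5 = 162.3
  Sum = 1385.275 ng/mL·hr
sublingual tablet tail: 82.2/0.332 = 247.590; AUC_ev,0→∞ = 1385.275 + 247.590 = 1632.865 ng/mL·hr
F = (AUC_ev/D_ev)/(AUC_iv/D_iv) = (1632.865/400)/(2697.986/200) = 4.0821625/13.48993 = 0.3026

F = 0.303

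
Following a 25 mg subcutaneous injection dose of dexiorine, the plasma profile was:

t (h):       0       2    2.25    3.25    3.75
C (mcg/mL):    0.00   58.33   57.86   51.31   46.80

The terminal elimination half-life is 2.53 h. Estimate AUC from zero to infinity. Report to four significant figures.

Trapezoidal AUC_0→3.75:
  [0→2]: (0.00+58.33)/2 × 2 = 58.33
  [2→2.25]: (58.33+57.86)/2 × 0.25 = 14.52375
  [2.25→3.25]: (57.86+51.31)/2 × 1 = 54.585
  [3.25→3.75]: (51.31+46.80)/2 × 0.5 = 24.5275
  Sum = 151.96625 mcg/mL·h
k_e = ln2 / t½ = 0.693147 / 2.53 = 0.2740 h^-1
Extrapolated tail: C_last / k_e = 46.80 / 0.274 = 170.803
AUC_0→∞ = 151.96625 + 170.803 = 322.76925 mcg/mL·h

AUC = 322.8 mcg/mL·h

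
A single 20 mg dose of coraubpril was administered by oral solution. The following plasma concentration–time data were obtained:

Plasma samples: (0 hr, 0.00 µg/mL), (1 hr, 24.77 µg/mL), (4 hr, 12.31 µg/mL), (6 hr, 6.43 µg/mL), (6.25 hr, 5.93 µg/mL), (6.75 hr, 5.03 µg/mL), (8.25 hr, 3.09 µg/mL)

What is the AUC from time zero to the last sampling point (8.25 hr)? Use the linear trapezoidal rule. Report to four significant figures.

Trapezoidal AUC_0→8.25:
  [0→1]: (0.00+24.77)/2 × 1 = 12.385
  [1→4]: (24.77+12.31)/2 × 3 = 55.62
  [4→6]: (12.31+6.43)/2 × 2 = 18.74
  [6→6.25]: (6.43+5.93)/2 × 0.25 = 1.545
  [6.25→6.75]: (5.93+5.03)/2 × 0.5 = 2.74
  [6.75→8.25]: (5.03+3.09)/2 × 1.5 = 6.09
  Sum = 97.12 µg/mL·hr

AUC = 97.12 µg/mL·hr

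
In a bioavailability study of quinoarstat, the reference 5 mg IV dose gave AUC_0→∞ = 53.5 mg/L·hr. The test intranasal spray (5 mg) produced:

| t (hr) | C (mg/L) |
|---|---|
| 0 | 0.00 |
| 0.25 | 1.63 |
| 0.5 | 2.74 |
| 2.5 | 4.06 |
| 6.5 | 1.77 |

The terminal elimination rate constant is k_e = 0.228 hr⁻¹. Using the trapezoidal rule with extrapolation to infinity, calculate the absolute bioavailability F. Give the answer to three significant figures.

F = 0.504

Trapezoidal AUC_0→6.5 (intranasal spray):
  [0→0.25]: (0.00+1.63)/2 × 0.25 = 0.20375
  [0.25→0.5]: (1.63+2.74)/2 × 0.25 = 0.54625
  [0.5→2.5]: (2.74+4.06)/2 × 2 = 6.8
  [2.5→6.5]: (4.06+1.77)/2 × 4 = 11.66
  Sum = 19.21 mg/L·hr
Tail: C_last/k_e = 1.77/0.228 = 7.763
AUC_0→∞ (intranasal spray) = 19.21 + 7.763 = 26.973 mg/L·hr
F = (AUC_ev/D_ev)/(AUC_iv/D_iv) = (26.973/5)/(53.5/5) = 5.3946/10.7 = 0.5042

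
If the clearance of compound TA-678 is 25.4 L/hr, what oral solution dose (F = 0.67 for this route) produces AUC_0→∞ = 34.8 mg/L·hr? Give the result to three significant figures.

Dose = CL × AUC_0→∞ / F
     = 25.4 × 34.8 / 0.67 = 1319.28 mg

Dose = 1320 mg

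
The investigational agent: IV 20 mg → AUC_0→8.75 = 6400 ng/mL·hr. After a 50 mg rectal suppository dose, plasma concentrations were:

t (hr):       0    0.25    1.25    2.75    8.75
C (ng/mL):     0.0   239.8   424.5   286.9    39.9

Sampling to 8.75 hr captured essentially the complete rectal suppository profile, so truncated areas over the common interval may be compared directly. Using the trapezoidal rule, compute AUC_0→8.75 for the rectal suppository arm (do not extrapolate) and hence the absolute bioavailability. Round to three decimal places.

F = 0.117

Trapezoidal AUC_0→8.75 (rectal suppository):
  [0→0.25]: (0.0+239.8)/2 × 0.25 = 29.975
  [0.25→1.25]: (239.8+424.5)/2 × 1 = 332.15
  [1.25→2.75]: (424.5+286.9)/2 × 1.5 = 533.55
  [2.75→8.75]: (286.9+39.9)/2 × 6 = 980.4
  Sum = 1876.075 ng/mL·hr
F = (AUC_ev/D_ev)/(AUC_iv/D_iv) = (1876.075/50)/(6400/20) = 37.5215/320 = 0.1173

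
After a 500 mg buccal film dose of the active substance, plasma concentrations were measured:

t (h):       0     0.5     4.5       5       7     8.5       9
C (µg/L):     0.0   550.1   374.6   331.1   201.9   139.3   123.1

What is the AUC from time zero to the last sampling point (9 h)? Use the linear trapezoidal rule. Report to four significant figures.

AUC = 3018 µg/L·h

Trapezoidal AUC_0→9:
  [0→0.5]: (0.0+550.1)/2 × 0.5 = 137.525
  [0.5→4.5]: (550.1+374.6)/2 × 4 = 1849.4
  [4.5→5]: (374.6+331.1)/2 × 0.5 = 176.425
  [5→7]: (331.1+201.9)/2 × 2 = 533.0
  [7→8.5]: (201.9+139.3)/2 × 1.5 = 255.9
  [8.5→9]: (139.3+123.1)/2 × 0.5 = 65.6
  Sum = 3017.85 µg/L·h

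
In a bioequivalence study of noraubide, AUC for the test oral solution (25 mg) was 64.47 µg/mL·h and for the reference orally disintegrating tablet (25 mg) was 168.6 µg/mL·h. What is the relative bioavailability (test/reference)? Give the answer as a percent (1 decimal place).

F_rel = 38.2%

F_rel = (AUC_test/D_test) / (AUC_ref/D_ref)
      = (64.47/25) / (168.6/25)
      = 2.5788 / 6.744 = 0.3824 = 38.24%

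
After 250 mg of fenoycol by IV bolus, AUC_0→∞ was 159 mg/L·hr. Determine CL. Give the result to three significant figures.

CL = 1.57 L/hr

CL = Dose_iv / AUC_0→∞
   = 250 / 159 = 1.57233 L/hr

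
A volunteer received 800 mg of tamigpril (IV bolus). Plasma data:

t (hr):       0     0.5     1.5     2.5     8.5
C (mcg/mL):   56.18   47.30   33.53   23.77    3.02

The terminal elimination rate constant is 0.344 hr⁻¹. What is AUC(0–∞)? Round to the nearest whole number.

Trapezoidal AUC_0→8.5:
  [0→0.5]: (56.18+47.30)/2 × 0.5 = 25.87
  [0.5→1.5]: (47.30+33.53)/2 × 1 = 40.415
  [1.5→2.5]: (33.53+23.77)/2 × 1 = 28.65
  [2.5→8.5]: (23.77+3.02)/2 × 6 = 80.37
  Sum = 175.305 mcg/mL·hr
Extrapolated tail: C_last / k_e = 3.02 / 0.344 = 8.779
AUC_0→∞ = 175.305 + 8.779 = 184.084 mcg/mL·hr

AUC = 184 mcg/mL·hr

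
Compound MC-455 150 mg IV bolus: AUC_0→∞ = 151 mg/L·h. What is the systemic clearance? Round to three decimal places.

CL = Dose_iv / AUC_0→∞
   = 150 / 151 = 0.993377 L/h

CL = 0.993 L/h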